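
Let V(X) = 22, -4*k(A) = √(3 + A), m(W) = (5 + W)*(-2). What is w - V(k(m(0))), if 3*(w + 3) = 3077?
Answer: 3002/3 ≈ 1000.7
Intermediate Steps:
m(W) = -10 - 2*W
k(A) = -√(3 + A)/4
w = 3068/3 (w = -3 + (⅓)*3077 = -3 + 3077/3 = 3068/3 ≈ 1022.7)
w - V(k(m(0))) = 3068/3 - 1*22 = 3068/3 - 22 = 3002/3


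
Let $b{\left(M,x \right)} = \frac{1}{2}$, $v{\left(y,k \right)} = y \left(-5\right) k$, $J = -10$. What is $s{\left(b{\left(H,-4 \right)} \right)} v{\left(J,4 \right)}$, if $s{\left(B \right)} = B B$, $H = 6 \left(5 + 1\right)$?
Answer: $50$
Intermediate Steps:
$v{\left(y,k \right)} = - 5 k y$ ($v{\left(y,k \right)} = - 5 y k = - 5 k y$)
$H = 36$ ($H = 6 \cdot 6 = 36$)
$b{\left(M,x \right)} = \frac{1}{2}$
$s{\left(B \right)} = B^{2}$
$s{\left(b{\left(H,-4 \right)} \right)} v{\left(J,4 \right)} = \frac{\left(-5\right) 4 \left(-10\right)}{4} = \frac{1}{4} \cdot 200 = 50$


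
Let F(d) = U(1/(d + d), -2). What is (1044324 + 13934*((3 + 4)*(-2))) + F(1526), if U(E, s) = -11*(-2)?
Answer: 849270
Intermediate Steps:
U(E, s) = 22
F(d) = 22
(1044324 + 13934*((3 + 4)*(-2))) + F(1526) = (1044324 + 13934*((3 + 4)*(-2))) + 22 = (1044324 + 13934*(7*(-2))) + 22 = (1044324 + 13934*(-14)) + 22 = (1044324 - 195076) + 22 = 849248 + 22 = 849270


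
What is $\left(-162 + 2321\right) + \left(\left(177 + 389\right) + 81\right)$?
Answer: $2806$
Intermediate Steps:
$\left(-162 + 2321\right) + \left(\left(177 + 389\right) + 81\right) = 2159 + \left(566 + 81\right) = 2159 + 647 = 2806$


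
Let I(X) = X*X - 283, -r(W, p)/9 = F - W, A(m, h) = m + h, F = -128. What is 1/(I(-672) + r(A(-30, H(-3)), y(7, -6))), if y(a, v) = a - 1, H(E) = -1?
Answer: 1/452174 ≈ 2.2115e-6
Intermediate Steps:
A(m, h) = h + m
y(a, v) = -1 + a
r(W, p) = 1152 + 9*W (r(W, p) = -9*(-128 - W) = 1152 + 9*W)
I(X) = -283 + X² (I(X) = X² - 283 = -283 + X²)
1/(I(-672) + r(A(-30, H(-3)), y(7, -6))) = 1/((-283 + (-672)²) + (1152 + 9*(-1 - 30))) = 1/((-283 + 451584) + (1152 + 9*(-31))) = 1/(451301 + (1152 - 279)) = 1/(451301 + 873) = 1/452174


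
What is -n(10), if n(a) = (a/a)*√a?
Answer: -√10 ≈ -3.1623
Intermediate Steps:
n(a) = √a (n(a) = 1*√a = √a)
-n(10) = -√10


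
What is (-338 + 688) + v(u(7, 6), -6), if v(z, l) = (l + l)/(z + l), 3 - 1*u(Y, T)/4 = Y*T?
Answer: 9452/27 ≈ 350.07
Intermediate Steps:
u(Y, T) = 12 - 4*T*Y (u(Y, T) = 12 - 4*Y*T = 12 - 4*T*Y)
v(z, l) = 2*l/(l + z) (v(z, l) = (2*l)/(l + z) = 2*l/(l + z))
(-338 + 688) + v(u(7, 6), -6) = (-338 + 688) + 2*(-6)/(-6 + (12 - 4*6*7)) = 350 + 2*(-6)/(-6 + (12 - 168)) = 350 + 2*(-6)/(-6 - 156) = 350 + 2*(-6)/(-162) = 350 + 2*(-6)*(-1/162) = 350 + 2/27 = 9452/27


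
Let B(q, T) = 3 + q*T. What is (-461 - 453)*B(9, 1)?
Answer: -10968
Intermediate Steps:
B(q, T) = 3 + T*q
(-461 - 453)*B(9, 1) = (-461 - 453)*(3 + 1*9) = -914*(3 + 9) = -914*12 = -10968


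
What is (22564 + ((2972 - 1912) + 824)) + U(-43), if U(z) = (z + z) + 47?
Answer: 24409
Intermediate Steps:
U(z) = 47 + 2*z (U(z) = 2*z + 47 = 47 + 2*z)
(22564 + ((2972 - 1912) + 824)) + U(-43) = (22564 + ((2972 - 1912) + 824)) + (47 + 2*(-43)) = (22564 + (1060 + 824)) + (47 - 86) = (22564 + 1884) - 39 = 24448 - 39 = 24409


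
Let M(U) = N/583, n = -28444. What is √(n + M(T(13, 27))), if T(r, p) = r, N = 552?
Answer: 10*I*√96674809/583 ≈ 168.65*I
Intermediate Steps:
M(U) = 552/583
√(n + M(T(13, 27))) = √(-28444 + 552/583) = √(-16582300/583) = 10*I*√96674809/583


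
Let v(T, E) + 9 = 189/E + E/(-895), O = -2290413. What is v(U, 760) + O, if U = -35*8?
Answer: -311589090569/136040 ≈ -2.2904e+6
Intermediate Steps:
U = -280
v(T, E) = -9 + 189/E - E/895 (v(T, E) = -9 + (189/E + E/(-895)) = -9 + (189/E + E*(-1/895)) = -9 + (189/E - E/895) = -9 + 189/E - E/895)
v(U, 760) + O = (-9 + 189/760 - 1/895*760) - 2290413 = (-9 + 189*(1/760) - 152/179) - 2290413 = (-9 + 189/760 - 152/179) - 2290413 = -1306049/136040 - 2290413 = -311589090569/136040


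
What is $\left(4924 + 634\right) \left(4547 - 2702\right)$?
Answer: $10254510$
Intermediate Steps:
$\left(4924 + 634\right) \left(4547 - 2702\right) = 5558 \cdot 1845 = 10254510$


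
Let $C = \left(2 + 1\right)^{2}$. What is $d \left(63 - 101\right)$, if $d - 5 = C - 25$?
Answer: $418$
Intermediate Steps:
$C = 9$ ($C = 3^{2} = 9$)
$d = -11$ ($d = 5 + \left(9 - 25\right) = 5 - 16 = -11$)
$d \left(63 - 101\right) = - 11 \left(63 - 101\right) = \left(-11\right) \left(-38\right) = 418$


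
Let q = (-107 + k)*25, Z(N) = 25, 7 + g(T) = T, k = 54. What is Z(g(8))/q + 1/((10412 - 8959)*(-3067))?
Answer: -4456404/236186603 ≈ -0.018868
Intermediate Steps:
g(T) = -7 + T
q = -1325 (q = (-107 + 54)*25 = -53*25 = -1325)
Z(g(8))/q + 1/((10412 - 8959)*(-3067)) = 25/(-1325) + 1/((10412 - 8959)*(-3067)) = 25*(-1/1325) - 1/3067/1453 = -1/53 + (1/1453)*(-1/3067) = -1/53 - 1/4456351 = -4456404/236186603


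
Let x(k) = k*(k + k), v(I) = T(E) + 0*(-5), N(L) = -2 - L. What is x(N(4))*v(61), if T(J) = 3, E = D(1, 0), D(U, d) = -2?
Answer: 216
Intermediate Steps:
E = -2
v(I) = 3 (v(I) = 3 + 0*(-5) = 3 + 0 = 3)
x(k) = 2*k² (x(k) = k*(2*k) = 2*k²)
x(N(4))*v(61) = (2*(-2 - 1*4)²)*3 = (2*(-2 - 4)²)*3 = (2*(-6)²)*3 = (2*36)*3 = 72*3 = 216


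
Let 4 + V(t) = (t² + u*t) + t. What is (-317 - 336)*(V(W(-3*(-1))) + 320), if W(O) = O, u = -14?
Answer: -186758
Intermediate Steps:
V(t) = -4 + t² - 13*t (V(t) = -4 + ((t² - 14*t) + t) = -4 + (t² - 13*t) = -4 + t² - 13*t)
(-317 - 336)*(V(W(-3*(-1))) + 320) = (-317 - 336)*((-4 + (-3*(-1))² - (-39)*(-1)) + 320) = -653*((-4 + 3² - 13*3) + 320) = -653*((-4 + 9 - 39) + 320) = -653*(-34 + 320) = -653*286 = -186758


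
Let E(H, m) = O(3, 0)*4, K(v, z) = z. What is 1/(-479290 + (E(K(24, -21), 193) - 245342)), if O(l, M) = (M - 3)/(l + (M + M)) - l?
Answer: -1/724648 ≈ -1.3800e-6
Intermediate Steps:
O(l, M) = -l + (-3 + M)/(l + 2*M) (O(l, M) = (-3 + M)/(l + 2*M) - l = -l + (-3 + M)/(l + 2*M))
E(H, m) = -16 (E(H, m) = ((-3 + 0 - 1*3² - 2*0*3)/(3 + 2*0))*4 = ((-3 + 0 - 1*9 + 0)/(3 + 0))*4 = ((-3 + 0 - 9 + 0)/3)*4 = ((⅓)*(-12))*4 = -4*4 = -16)
1/(-479290 + (E(K(24, -21), 193) - 245342)) = 1/(-479290 + (-16 - 245342)) = 1/(-479290 - 245358) = 1/(-724648) = -1/724648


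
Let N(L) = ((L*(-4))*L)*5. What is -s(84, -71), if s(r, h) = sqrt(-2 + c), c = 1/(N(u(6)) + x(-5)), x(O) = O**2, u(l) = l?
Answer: -I*sqrt(966745)/695 ≈ -1.4147*I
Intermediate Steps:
N(L) = -20*L**2 (N(L) = ((-4*L)*L)*5 = -4*L**2*5 = -20*L**2)
c = -1/695 (c = 1/(-20*6**2 + (-5)**2) = 1/(-20*36 + 25) = 1/(-720 + 25) = 1/(-695) = -1/695 ≈ -0.0014388)
s(r, h) = I*sqrt(966745)/695 (s(r, h) = sqrt(-2 - 1/695) = sqrt(-1391/695) = I*sqrt(966745)/695)
-s(84, -71) = -I*sqrt(966745)/695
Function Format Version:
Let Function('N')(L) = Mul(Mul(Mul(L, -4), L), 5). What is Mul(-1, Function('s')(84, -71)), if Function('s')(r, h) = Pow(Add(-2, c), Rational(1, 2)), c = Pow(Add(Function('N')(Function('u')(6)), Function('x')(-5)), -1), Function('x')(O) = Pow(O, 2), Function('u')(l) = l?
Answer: Mul(Rational(-1, 695), I, Pow(966745, Rational(1, 2))) ≈ Mul(-1.4147, I)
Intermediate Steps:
Function('N')(L) = Mul(-20, Pow(L, 2)) (Function('N')(L) = Mul(Mul(Mul(-4, L), L), 5) = Mul(Mul(-4, Pow(L, 2)), 5) = Mul(-20, Pow(L, 2)))
c = Rational(-1, 695) (c = Pow(Add(Mul(-20, Pow(6, 2)), Pow(-5, 2)), -1) = Pow(Add(Mul(-20, 36), 25), -1) = Pow(Add(-720, 25), -1) = Pow(-695, -1) = Rational(-1, 695) ≈ -0.0014388)
Function('s')(r, h) = Mul(Rational(1, 695), I, Pow(966745, Rational(1, 2))) (Function('s')(r, h) = Pow(Add(-2, Rational(-1, 695)), Rational(1, 2)) = Pow(Rational(-1391, 695), Rational(1, 2)) = Mul(Rational(1, 695), I, Pow(966745, Rational(1, 2))))
Mul(-1, Function('s')(84, -71)) = Mul(-1, Mul(Rational(1, 695), I, Pow(966745, Rational(1, 2)))) = Mul(Rational(-1, 695), I, Pow(966745, Rational(1, 2)))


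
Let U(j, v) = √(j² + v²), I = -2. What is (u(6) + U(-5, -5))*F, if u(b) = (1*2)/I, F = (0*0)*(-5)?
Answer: 0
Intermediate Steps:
F = 0 (F = 0*(-5) = 0)
u(b) = -1 (u(b) = (1*2)/(-2) = 2*(-½) = -1)
(u(6) + U(-5, -5))*F = (-1 + √((-5)² + (-5)²))*0 = (-1 + √(25 + 25))*0 = (-1 + √50)*0 = (-1 + 5*√2)*0 = 0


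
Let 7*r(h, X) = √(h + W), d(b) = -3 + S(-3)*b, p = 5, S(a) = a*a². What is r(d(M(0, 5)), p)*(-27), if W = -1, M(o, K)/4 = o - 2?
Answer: -54*√53/7 ≈ -56.161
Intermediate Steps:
M(o, K) = -8 + 4*o (M(o, K) = 4*(o - 2) = 4*(-2 + o) = -8 + 4*o)
S(a) = a³
d(b) = -3 - 27*b (d(b) = -3 + (-3)³*b = -3 - 27*b)
r(h, X) = √(-1 + h)/7 (r(h, X) = √(h - 1)/7 = √(-1 + h)/7)
r(d(M(0, 5)), p)*(-27) = (√(-1 + (-3 - 27*(-8 + 4*0)))/7)*(-27) = (√(-1 + (-3 - 27*(-8 + 0)))/7)*(-27) = (√(-1 + (-3 - 27*(-8)))/7)*(-27) = (√(-1 + (-3 + 216))/7)*(-27) = (√(-1 + 213)/7)*(-27) = (√212/7)*(-27) = ((2*√53)/7)*(-27) = (2*√53/7)*(-27) = -54*√53/7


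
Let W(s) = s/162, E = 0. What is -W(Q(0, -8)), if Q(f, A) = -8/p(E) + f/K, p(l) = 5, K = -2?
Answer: 4/405 ≈ 0.0098765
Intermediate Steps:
Q(f, A) = -8/5 - f/2 (Q(f, A) = -8/5 + f/(-2) = -8*⅕ + f*(-½) = -8/5 - f/2)
W(s) = s/162 (W(s) = s*(1/162) = s/162)
-W(Q(0, -8)) = -(-8/5 - ½*0)/162 = -(-8/5 + 0)/162 = -(-8)/(162*5) = -1*(-4/405) = 4/405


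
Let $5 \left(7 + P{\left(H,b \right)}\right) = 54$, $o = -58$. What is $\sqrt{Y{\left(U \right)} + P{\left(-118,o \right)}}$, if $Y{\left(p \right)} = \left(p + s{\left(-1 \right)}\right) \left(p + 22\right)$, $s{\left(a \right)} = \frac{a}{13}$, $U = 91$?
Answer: $\frac{\sqrt{43425005}}{65} \approx 101.38$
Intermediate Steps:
$s{\left(a \right)} = \frac{a}{13}$ ($s{\left(a \right)} = a \frac{1}{13} = \frac{a}{13}$)
$P{\left(H,b \right)} = \frac{19}{5}$ ($P{\left(H,b \right)} = -7 + \frac{1}{5} \cdot 54 = -7 + \frac{54}{5} = \frac{19}{5}$)
$Y{\left(p \right)} = \left(22 + p\right) \left(- \frac{1}{13} + p\right)$ ($Y{\left(p \right)} = \left(p + \frac{1}{13} \left(-1\right)\right) \left(p + 22\right) = \left(p - \frac{1}{13}\right) \left(22 + p\right) = \left(- \frac{1}{13} + p\right) \left(22 + p\right) = \left(22 + p\right) \left(- \frac{1}{13} + p\right)$)
$\sqrt{Y{\left(U \right)} + P{\left(-118,o \right)}} = \sqrt{\left(- \frac{22}{13} + 91^{2} + \frac{285}{13} \cdot 91\right) + \frac{19}{5}} = \sqrt{\left(- \frac{22}{13} + 8281 + 1995\right) + \frac{19}{5}} = \sqrt{\frac{133566}{13} + \frac{19}{5}} = \sqrt{\frac{668077}{65}} = \frac{\sqrt{43425005}}{65}$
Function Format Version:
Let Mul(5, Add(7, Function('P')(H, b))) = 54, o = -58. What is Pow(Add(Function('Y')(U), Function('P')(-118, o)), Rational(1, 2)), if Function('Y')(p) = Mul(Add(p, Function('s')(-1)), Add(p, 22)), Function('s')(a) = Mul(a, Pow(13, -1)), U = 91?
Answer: Mul(Rational(1, 65), Pow(43425005, Rational(1, 2))) ≈ 101.38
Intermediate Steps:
Function('s')(a) = Mul(Rational(1, 13), a) (Function('s')(a) = Mul(a, Rational(1, 13)) = Mul(Rational(1, 13), a))
Function('P')(H, b) = Rational(19, 5) (Function('P')(H, b) = Add(-7, Mul(Rational(1, 5), 54)) = Add(-7, Rational(54, 5)) = Rational(19, 5))
Function('Y')(p) = Mul(Add(22, p), Add(Rational(-1, 13), p)) (Function('Y')(p) = Mul(Add(p, Mul(Rational(1, 13), -1)), Add(p, 22)) = Mul(Add(p, Rational(-1, 13)), Add(22, p)) = Mul(Add(Rational(-1, 13), p), Add(22, p)) = Mul(Add(22, p), Add(Rational(-1, 13), p)))
Pow(Add(Function('Y')(U), Function('P')(-118, o)), Rational(1, 2)) = Pow(Add(Add(Rational(-22, 13), Pow(91, 2), Mul(Rational(285, 13), 91)), Rational(19, 5)), Rational(1, 2)) = Pow(Add(Add(Rational(-22, 13), 8281, 1995), Rational(19, 5)), Rational(1, 2)) = Pow(Add(Rational(133566, 13), Rational(19, 5)), Rational(1, 2)) = Pow(Rational(668077, 65), Rational(1, 2)) = Mul(Rational(1, 65), Pow(43425005, Rational(1, 2)))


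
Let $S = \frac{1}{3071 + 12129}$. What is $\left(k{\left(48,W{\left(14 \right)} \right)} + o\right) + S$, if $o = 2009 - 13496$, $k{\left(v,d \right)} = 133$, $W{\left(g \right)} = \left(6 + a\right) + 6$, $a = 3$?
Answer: $- \frac{172580799}{15200} \approx -11354.0$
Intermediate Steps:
$W{\left(g \right)} = 15$ ($W{\left(g \right)} = \left(6 + 3\right) + 6 = 9 + 6 = 15$)
$S = \frac{1}{15200} \approx 6.5789 \cdot 10^{-5}$
$o = -11487$ ($o = 2009 - 13496 = -11487$)
$\left(k{\left(48,W{\left(14 \right)} \right)} + o\right) + S = \left(133 - 11487\right) + \frac{1}{15200} = -11354 + \frac{1}{15200} = - \frac{172580799}{15200}$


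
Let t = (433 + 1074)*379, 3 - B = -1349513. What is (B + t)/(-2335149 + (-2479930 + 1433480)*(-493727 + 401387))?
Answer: 640223/32208952617 ≈ 1.9877e-5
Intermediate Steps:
B = 1349516 (B = 3 - 1*(-1349513) = 3 + 1349513 = 1349516)
t = 571153 (t = 1507*379 = 571153)
(B + t)/(-2335149 + (-2479930 + 1433480)*(-493727 + 401387)) = (1349516 + 571153)/(-2335149 + (-2479930 + 1433480)*(-493727 + 401387)) = 1920669/(-2335149 - 1046450*(-92340)) = 1920669/(-2335149 + 96629193000) = 1920669/96626857851 = 1920669*(1/96626857851) = 640223/32208952617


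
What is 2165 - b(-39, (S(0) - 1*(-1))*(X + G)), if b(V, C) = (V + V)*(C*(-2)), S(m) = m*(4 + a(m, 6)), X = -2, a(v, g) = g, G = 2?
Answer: 2165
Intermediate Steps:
S(m) = 10*m (S(m) = m*(4 + 6) = m*10 = 10*m)
b(V, C) = -4*C*V (b(V, C) = (2*V)*(-2*C) = -4*C*V)
2165 - b(-39, (S(0) - 1*(-1))*(X + G)) = 2165 - (-4)*(10*0 - 1*(-1))*(-2 + 2)*(-39) = 2165 - (-4)*(0 + 1)*0*(-39) = 2165 - (-4)*1*0*(-39) = 2165 - (-4)*0*(-39) = 2165 - 1*0 = 2165 + 0 = 2165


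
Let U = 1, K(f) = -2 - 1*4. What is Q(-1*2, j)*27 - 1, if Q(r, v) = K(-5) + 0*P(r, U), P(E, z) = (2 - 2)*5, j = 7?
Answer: -163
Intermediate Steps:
K(f) = -6 (K(f) = -2 - 4 = -6)
P(E, z) = 0 (P(E, z) = 0*5 = 0)
Q(r, v) = -6 (Q(r, v) = -6 + 0*0 = -6 + 0 = -6)
Q(-1*2, j)*27 - 1 = -6*27 - 1 = -162 - 1 = -163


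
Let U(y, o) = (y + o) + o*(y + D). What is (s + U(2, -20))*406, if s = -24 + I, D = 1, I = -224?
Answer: -132356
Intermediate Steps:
s = -248 (s = -24 - 224 = -248)
U(y, o) = o + y + o*(1 + y) (U(y, o) = (y + o) + o*(y + 1) = (o + y) + o*(1 + y) = o + y + o*(1 + y))
(s + U(2, -20))*406 = (-248 + (2 + 2*(-20) - 20*2))*406 = (-248 + (2 - 40 - 40))*406 = (-248 - 78)*406 = -326*406 = -132356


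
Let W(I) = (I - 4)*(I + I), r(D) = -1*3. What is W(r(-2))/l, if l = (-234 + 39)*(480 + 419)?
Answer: -14/58435 ≈ -0.00023958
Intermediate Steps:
r(D) = -3
W(I) = 2*I*(-4 + I) (W(I) = (-4 + I)*(2*I) = 2*I*(-4 + I))
l = -175305 (l = -195*899 = -175305)
W(r(-2))/l = (2*(-3)*(-4 - 3))/(-175305) = (2*(-3)*(-7))*(-1/175305) = 42*(-1/175305) = -14/58435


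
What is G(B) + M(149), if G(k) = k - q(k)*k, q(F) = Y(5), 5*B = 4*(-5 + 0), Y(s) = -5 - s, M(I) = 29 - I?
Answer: -164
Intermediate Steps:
B = -4 (B = (4*(-5 + 0))/5 = (4*(-5))/5 = (⅕)*(-20) = -4)
q(F) = -10 (q(F) = -5 - 1*5 = -5 - 5 = -10)
G(k) = 11*k (G(k) = k - (-10)*k = k + 10*k = 11*k)
G(B) + M(149) = 11*(-4) + (29 - 1*149) = -44 + (29 - 149) = -44 - 120 = -164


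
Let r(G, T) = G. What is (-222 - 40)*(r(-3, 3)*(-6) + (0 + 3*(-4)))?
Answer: -1572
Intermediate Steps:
(-222 - 40)*(r(-3, 3)*(-6) + (0 + 3*(-4))) = (-222 - 40)*(-3*(-6) + (0 + 3*(-4))) = -262*(18 + (0 - 12)) = -262*(18 - 12) = -262*6 = -1572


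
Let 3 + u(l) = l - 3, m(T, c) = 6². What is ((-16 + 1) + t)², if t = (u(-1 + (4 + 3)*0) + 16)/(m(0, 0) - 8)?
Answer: 168921/784 ≈ 215.46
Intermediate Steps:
m(T, c) = 36
u(l) = -6 + l (u(l) = -3 + (l - 3) = -3 + (-3 + l) = -6 + l)
t = 9/28 (t = ((-6 + (-1 + (4 + 3)*0)) + 16)/(36 - 8) = ((-6 + (-1 + 7*0)) + 16)/28 = ((-6 + (-1 + 0)) + 16)*(1/28) = ((-6 - 1) + 16)*(1/28) = (-7 + 16)*(1/28) = 9*(1/28) = 9/28 ≈ 0.32143)
((-16 + 1) + t)² = ((-16 + 1) + 9/28)² = (-15 + 9/28)² = (-411/28)² = 168921/784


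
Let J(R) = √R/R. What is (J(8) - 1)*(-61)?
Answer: 61 - 61*√2/4 ≈ 39.433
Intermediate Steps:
J(R) = R^(-½)
(J(8) - 1)*(-61) = (8^(-½) - 1)*(-61) = (√2/4 - 1)*(-61) = (-1 + √2/4)*(-61) = 61 - 61*√2/4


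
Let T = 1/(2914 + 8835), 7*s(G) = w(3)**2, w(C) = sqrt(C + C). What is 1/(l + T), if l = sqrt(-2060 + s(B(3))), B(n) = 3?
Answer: 82243/1989694160421 - 138039001*I*sqrt(100898)/1989694160421 ≈ 4.1334e-8 - 0.022037*I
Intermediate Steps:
w(C) = sqrt(2)*sqrt(C) (w(C) = sqrt(2*C) = sqrt(2)*sqrt(C))
s(G) = 6/7 (s(G) = (sqrt(2)*sqrt(3))**2/7 = (sqrt(6))**2/7 = (1/7)*6 = 6/7)
T = 1/11749 ≈ 8.5114e-5
l = I*sqrt(100898)/7 (l = sqrt(-2060 + 6/7) = sqrt(-14414/7) = I*sqrt(100898)/7 ≈ 45.378*I)
1/(l + T) = 1/(I*sqrt(100898)/7 + 1/11749) = 1/(1/11749 + I*sqrt(100898)/7)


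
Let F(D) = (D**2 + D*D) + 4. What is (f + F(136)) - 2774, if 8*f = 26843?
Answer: 300619/8 ≈ 37577.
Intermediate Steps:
f = 26843/8 (f = (1/8)*26843 = 26843/8 ≈ 3355.4)
F(D) = 4 + 2*D**2 (F(D) = (D**2 + D**2) + 4 = 2*D**2 + 4 = 4 + 2*D**2)
(f + F(136)) - 2774 = (26843/8 + (4 + 2*136**2)) - 2774 = (26843/8 + (4 + 2*18496)) - 2774 = (26843/8 + (4 + 36992)) - 2774 = (26843/8 + 36996) - 2774 = 322811/8 - 2774 = 300619/8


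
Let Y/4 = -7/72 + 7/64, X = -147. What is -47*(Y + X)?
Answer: 994567/144 ≈ 6906.7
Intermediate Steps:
Y = 7/144 (Y = 4*(-7/72 + 7/64) = 4*(7/576) = 7/144 ≈ 0.048611)
-47*(Y + X) = -47*(7/144 - 147) = -47*(-21161/144) = 994567/144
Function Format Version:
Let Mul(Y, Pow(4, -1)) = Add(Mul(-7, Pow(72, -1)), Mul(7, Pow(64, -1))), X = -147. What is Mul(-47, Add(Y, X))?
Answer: Rational(994567, 144) ≈ 6906.7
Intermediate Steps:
Y = Rational(7, 144) (Y = Mul(4, Add(Mul(-7, Pow(72, -1)), Mul(7, Pow(64, -1)))) = Mul(4, Add(Mul(-7, Rational(1, 72)), Mul(7, Rational(1, 64)))) = Mul(4, Add(Rational(-7, 72), Rational(7, 64))) = Mul(4, Rational(7, 576)) = Rational(7, 144) ≈ 0.048611)
Mul(-47, Add(Y, X)) = Mul(-47, Add(Rational(7, 144), -147)) = Mul(-47, Rational(-21161, 144)) = Rational(994567, 144)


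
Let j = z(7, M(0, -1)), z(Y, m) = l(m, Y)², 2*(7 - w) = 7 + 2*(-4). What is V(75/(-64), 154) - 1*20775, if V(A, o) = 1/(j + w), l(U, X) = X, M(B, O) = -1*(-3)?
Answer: -2347573/113 ≈ -20775.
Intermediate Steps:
M(B, O) = 3
w = 15/2 (w = 7 - (7 + 2*(-4))/2 = 7 - (7 - 8)/2 = 7 - ½*(-1) = 7 + ½ = 15/2 ≈ 7.5000)
z(Y, m) = Y²
j = 49 (j = 7² = 49)
V(A, o) = 2/113 (V(A, o) = 1/(49 + 15/2) = 1/(113/2) = 2/113)
V(75/(-64), 154) - 1*20775 = 2/113 - 1*20775 = 2/113 - 20775 = -2347573/113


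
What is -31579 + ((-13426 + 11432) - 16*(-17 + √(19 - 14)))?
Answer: -33301 - 16*√5 ≈ -33337.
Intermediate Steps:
-31579 + ((-13426 + 11432) - 16*(-17 + √(19 - 14))) = -31579 + (-1994 - 16*(-17 + √5)) = -31579 + (-1994 + (272 - 16*√5)) = -31579 + (-1722 - 16*√5) = -33301 - 16*√5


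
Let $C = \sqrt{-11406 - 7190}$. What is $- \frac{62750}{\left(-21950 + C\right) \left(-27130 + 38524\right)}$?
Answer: $\frac{344340625}{1372467391956} + \frac{31375 i \sqrt{4649}}{1372467391956} \approx 0.00025089 + 1.5587 \cdot 10^{-6} i$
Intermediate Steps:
$C = 2 i \sqrt{4649}$ ($C = \sqrt{-18596} = 2 i \sqrt{4649} \approx 136.37 i$)
$- \frac{62750}{\left(-21950 + C\right) \left(-27130 + 38524\right)} = - \frac{62750}{\left(-21950 + 2 i \sqrt{4649}\right) \left(-27130 + 38524\right)} = - \frac{62750}{\left(-21950 + 2 i \sqrt{4649}\right) 11394} = - \frac{62750}{-250098300 + 22788 i \sqrt{4649}}$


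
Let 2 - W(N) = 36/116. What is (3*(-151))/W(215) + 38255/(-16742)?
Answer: -221814149/820358 ≈ -270.39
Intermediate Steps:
W(N) = 49/29 (W(N) = 2 - 36/116 = 2 - 1*9/29 = 2 - 9/29 = 49/29)
(3*(-151))/W(215) + 38255/(-16742) = (3*(-151))/(49/29) + 38255/(-16742) = -453*29/49 + 38255*(-1/16742) = -13137/49 - 38255/16742 = -221814149/820358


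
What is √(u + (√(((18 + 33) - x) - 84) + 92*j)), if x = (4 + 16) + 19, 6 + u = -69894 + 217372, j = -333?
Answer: √(116836 + 6*I*√2) ≈ 341.81 + 0.012*I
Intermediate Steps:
u = 147472 (u = -6 + (-69894 + 217372) = -6 + 147478 = 147472)
x = 39 (x = 20 + 19 = 39)
√(u + (√(((18 + 33) - x) - 84) + 92*j)) = √(147472 + (√(((18 + 33) - 1*39) - 84) + 92*(-333))) = √(147472 + (√((51 - 39) - 84) - 30636)) = √(147472 + (√(12 - 84) - 30636)) = √(147472 + (√(-72) - 30636)) = √(147472 + (6*I*√2 - 30636)) = √(147472 + (-30636 + 6*I*√2)) = √(116836 + 6*I*√2)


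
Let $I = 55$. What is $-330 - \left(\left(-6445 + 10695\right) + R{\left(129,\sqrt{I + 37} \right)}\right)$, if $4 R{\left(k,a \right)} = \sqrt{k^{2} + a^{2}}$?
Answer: $-4580 - \frac{\sqrt{16733}}{4} \approx -4612.3$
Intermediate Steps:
$R{\left(k,a \right)} = \frac{\sqrt{a^{2} + k^{2}}}{4}$ ($R{\left(k,a \right)} = \frac{\sqrt{k^{2} + a^{2}}}{4} = \frac{\sqrt{a^{2} + k^{2}}}{4}$)
$-330 - \left(\left(-6445 + 10695\right) + R{\left(129,\sqrt{I + 37} \right)}\right) = -330 - \left(\left(-6445 + 10695\right) + \frac{\sqrt{\left(\sqrt{55 + 37}\right)^{2} + 129^{2}}}{4}\right) = -330 - \left(4250 + \frac{\sqrt{\left(\sqrt{92}\right)^{2} + 16641}}{4}\right) = -330 - \left(4250 + \frac{\sqrt{\left(2 \sqrt{23}\right)^{2} + 16641}}{4}\right) = -330 - \left(4250 + \frac{\sqrt{92 + 16641}}{4}\right) = -330 - \left(4250 + \frac{\sqrt{16733}}{4}\right) = -4580 - \frac{\sqrt{16733}}{4}$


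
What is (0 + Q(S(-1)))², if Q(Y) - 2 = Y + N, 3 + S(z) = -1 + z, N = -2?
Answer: 25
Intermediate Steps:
S(z) = -4 + z (S(z) = -3 + (-1 + z) = -4 + z)
Q(Y) = Y (Q(Y) = 2 + (Y - 2) = 2 + (-2 + Y) = Y)
(0 + Q(S(-1)))² = (0 + (-4 - 1))² = (0 - 5)² = (-5)² = 25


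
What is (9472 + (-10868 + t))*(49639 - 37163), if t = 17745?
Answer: 203970124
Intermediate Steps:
(9472 + (-10868 + t))*(49639 - 37163) = (9472 + (-10868 + 17745))*(49639 - 37163) = (9472 + 6877)*12476 = 16349*12476 = 203970124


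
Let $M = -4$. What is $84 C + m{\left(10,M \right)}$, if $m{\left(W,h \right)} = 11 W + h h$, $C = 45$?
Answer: $3906$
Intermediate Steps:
$m{\left(W,h \right)} = h^{2} + 11 W$ ($m{\left(W,h \right)} = 11 W + h^{2} = h^{2} + 11 W$)
$84 C + m{\left(10,M \right)} = 84 \cdot 45 + \left(\left(-4\right)^{2} + 11 \cdot 10\right) = 3780 + \left(16 + 110\right) = 3780 + 126 = 3906$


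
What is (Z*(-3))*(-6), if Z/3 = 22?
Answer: 1188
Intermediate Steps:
Z = 66 (Z = 3*22 = 66)
(Z*(-3))*(-6) = (66*(-3))*(-6) = -198*(-6) = 1188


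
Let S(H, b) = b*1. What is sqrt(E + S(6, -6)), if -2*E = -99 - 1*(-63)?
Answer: 2*sqrt(3) ≈ 3.4641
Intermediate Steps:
S(H, b) = b
E = 18 (E = -(-99 - 1*(-63))/2 = -(-99 + 63)/2 = -1/2*(-36) = 18)
sqrt(E + S(6, -6)) = sqrt(18 - 6) = sqrt(12) = 2*sqrt(3)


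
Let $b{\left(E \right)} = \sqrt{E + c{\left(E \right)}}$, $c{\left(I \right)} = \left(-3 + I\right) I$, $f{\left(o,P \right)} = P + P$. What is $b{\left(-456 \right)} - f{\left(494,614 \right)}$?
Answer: $-1228 + 4 \sqrt{13053} \approx -771.0$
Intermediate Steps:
$f{\left(o,P \right)} = 2 P$
$c{\left(I \right)} = I \left(-3 + I\right)$
$b{\left(E \right)} = \sqrt{E + E \left(-3 + E\right)}$
$b{\left(-456 \right)} - f{\left(494,614 \right)} = \sqrt{- 456 \left(-2 - 456\right)} - 2 \cdot 614 = \sqrt{\left(-456\right) \left(-458\right)} - 1228 = \sqrt{208848} - 1228 = 4 \sqrt{13053} - 1228 = -1228 + 4 \sqrt{13053}$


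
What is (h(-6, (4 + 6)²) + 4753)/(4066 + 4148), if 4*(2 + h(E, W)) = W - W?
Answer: 4751/8214 ≈ 0.57840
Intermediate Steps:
h(E, W) = -2 (h(E, W) = -2 + (W - W)/4 = -2 + (¼)*0 = -2 + 0 = -2)
(h(-6, (4 + 6)²) + 4753)/(4066 + 4148) = (-2 + 4753)/(4066 + 4148) = 4751/8214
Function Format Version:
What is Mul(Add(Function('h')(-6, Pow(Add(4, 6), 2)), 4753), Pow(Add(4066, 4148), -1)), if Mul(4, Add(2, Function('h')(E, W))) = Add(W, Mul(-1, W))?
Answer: Rational(4751, 8214) ≈ 0.57840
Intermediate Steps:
Function('h')(E, W) = -2 (Function('h')(E, W) = Add(-2, Mul(Rational(1, 4), Add(W, Mul(-1, W)))) = Add(-2, Mul(Rational(1, 4), 0)) = Add(-2, 0) = -2)
Mul(Add(Function('h')(-6, Pow(Add(4, 6), 2)), 4753), Pow(Add(4066, 4148), -1)) = Mul(Add(-2, 4753), Pow(Add(4066, 4148), -1)) = Mul(4751, Pow(8214, -1)) = Mul(4751, Rational(1, 8214)) = Rational(4751, 8214)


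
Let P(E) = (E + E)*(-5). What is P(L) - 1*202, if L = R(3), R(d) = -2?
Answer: -182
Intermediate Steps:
L = -2
P(E) = -10*E (P(E) = (2*E)*(-5) = -10*E)
P(L) - 1*202 = -10*(-2) - 1*202 = 20 - 202 = -182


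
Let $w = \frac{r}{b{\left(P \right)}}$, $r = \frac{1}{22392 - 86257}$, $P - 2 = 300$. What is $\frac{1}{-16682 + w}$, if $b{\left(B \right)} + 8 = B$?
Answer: $- \frac{18776310}{313226403421} \approx -5.9945 \cdot 10^{-5}$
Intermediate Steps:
$P = 302$ ($P = 2 + 300 = 302$)
$b{\left(B \right)} = -8 + B$
$r = - \frac{1}{63865}$ ($r = \frac{1}{-63865} = - \frac{1}{63865} \approx -1.5658 \cdot 10^{-5}$)
$w = - \frac{1}{18776310}$ ($w = - \frac{1}{63865 \left(-8 + 302\right)} = - \frac{1}{63865 \cdot 294} = \left(- \frac{1}{63865}\right) \frac{1}{294} = - \frac{1}{18776310} \approx -5.3259 \cdot 10^{-8}$)
$\frac{1}{-16682 + w} = \frac{1}{-16682 - \frac{1}{18776310}} = \frac{1}{- \frac{313226403421}{18776310}} = - \frac{18776310}{313226403421}$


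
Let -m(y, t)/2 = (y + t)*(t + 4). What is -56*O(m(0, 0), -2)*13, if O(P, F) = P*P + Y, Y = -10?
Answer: 7280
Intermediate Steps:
m(y, t) = -2*(4 + t)*(t + y) (m(y, t) = -2*(y + t)*(t + 4) = -2*(t + y)*(4 + t) = -2*(4 + t)*(t + y))
O(P, F) = -10 + P² (O(P, F) = P*P - 10 = P² - 10 = -10 + P²)
-56*O(m(0, 0), -2)*13 = -56*(-10 + (-8*0 - 8*0 - 2*0² - 2*0*0)²)*13 = -56*(-10 + (0 + 0 - 2*0 + 0)²)*13 = -56*(-10 + (0 + 0 + 0 + 0)²)*13 = -56*(-10 + 0²)*13 = -56*(-10 + 0)*13 = -56*(-10)*13 = 560*13 = 7280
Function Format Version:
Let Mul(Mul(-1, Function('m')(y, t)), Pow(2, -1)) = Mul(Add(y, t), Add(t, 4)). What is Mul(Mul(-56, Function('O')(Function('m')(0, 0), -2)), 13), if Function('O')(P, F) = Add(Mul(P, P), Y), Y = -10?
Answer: 7280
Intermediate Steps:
Function('m')(y, t) = Mul(-2, Add(4, t), Add(t, y)) (Function('m')(y, t) = Mul(-2, Mul(Add(y, t), Add(t, 4))) = Mul(-2, Mul(Add(t, y), Add(4, t))) = Mul(-2, Mul(Add(4, t), Add(t, y))) = Mul(-2, Add(4, t), Add(t, y)))
Function('O')(P, F) = Add(-10, Pow(P, 2)) (Function('O')(P, F) = Add(Mul(P, P), -10) = Add(Pow(P, 2), -10) = Add(-10, Pow(P, 2)))
Mul(Mul(-56, Function('O')(Function('m')(0, 0), -2)), 13) = Mul(Mul(-56, Add(-10, Pow(Add(Mul(-8, 0), Mul(-8, 0), Mul(-2, Pow(0, 2)), Mul(-2, 0, 0)), 2))), 13) = Mul(Mul(-56, Add(-10, Pow(Add(0, 0, Mul(-2, 0), 0), 2))), 13) = Mul(Mul(-56, Add(-10, Pow(Add(0, 0, 0, 0), 2))), 13) = Mul(Mul(-56, Add(-10, Pow(0, 2))), 13) = Mul(Mul(-56, Add(-10, 0)), 13) = Mul(Mul(-56, -10), 13) = Mul(560, 13) = 7280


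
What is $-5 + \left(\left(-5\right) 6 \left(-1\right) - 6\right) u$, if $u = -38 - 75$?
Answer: $-2717$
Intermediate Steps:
$u = -113$ ($u = -38 - 75 = -113$)
$-5 + \left(\left(-5\right) 6 \left(-1\right) - 6\right) u = -5 + \left(\left(-5\right) 6 \left(-1\right) - 6\right) \left(-113\right) = -5 + \left(\left(-30\right) \left(-1\right) - 6\right) \left(-113\right) = -5 + \left(30 - 6\right) \left(-113\right) = -5 + 24 \left(-113\right) = -5 - 2712 = -2717$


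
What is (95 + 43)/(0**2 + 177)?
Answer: 46/59 ≈ 0.77966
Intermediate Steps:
(95 + 43)/(0**2 + 177) = 138/(0 + 177) = 138/177 = 138*(1/177) = 46/59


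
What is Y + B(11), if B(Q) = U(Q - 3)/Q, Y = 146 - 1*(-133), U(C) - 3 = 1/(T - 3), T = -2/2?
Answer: 1117/4 ≈ 279.25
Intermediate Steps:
T = -1 (T = -2*½ = -1)
U(C) = 11/4 (U(C) = 3 + 1/(-1 - 3) = 3 + 1/(-4) = 3 - ¼ = 11/4)
Y = 279 (Y = 146 + 133 = 279)
B(Q) = 11/(4*Q)
Y + B(11) = 279 + (11/4)/11 = 279 + (11/4)*(1/11) = 279 + ¼ = 1117/4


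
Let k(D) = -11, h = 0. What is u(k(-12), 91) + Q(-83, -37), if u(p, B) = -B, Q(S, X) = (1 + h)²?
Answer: -90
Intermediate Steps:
Q(S, X) = 1 (Q(S, X) = (1 + 0)² = 1² = 1)
u(k(-12), 91) + Q(-83, -37) = -1*91 + 1 = -91 + 1 = -90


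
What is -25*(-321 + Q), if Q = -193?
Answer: 12850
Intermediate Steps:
-25*(-321 + Q) = -25*(-321 - 193) = -25*(-514) = 12850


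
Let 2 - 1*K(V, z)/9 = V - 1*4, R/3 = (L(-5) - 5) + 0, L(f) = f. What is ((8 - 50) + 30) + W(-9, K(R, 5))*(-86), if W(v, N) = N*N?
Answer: -9027948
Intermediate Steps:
R = -30 (R = 3*((-5 - 5) + 0) = 3*(-10 + 0) = 3*(-10) = -30)
K(V, z) = 54 - 9*V (K(V, z) = 18 - 9*(V - 1*4) = 18 - 9*(V - 4) = 18 - 9*(-4 + V) = 18 + (36 - 9*V) = 54 - 9*V)
W(v, N) = N²
((8 - 50) + 30) + W(-9, K(R, 5))*(-86) = ((8 - 50) + 30) + (54 - 9*(-30))²*(-86) = (-42 + 30) + (54 + 270)²*(-86) = -12 + 324²*(-86) = -12 + 104976*(-86) = -12 - 9027936 = -9027948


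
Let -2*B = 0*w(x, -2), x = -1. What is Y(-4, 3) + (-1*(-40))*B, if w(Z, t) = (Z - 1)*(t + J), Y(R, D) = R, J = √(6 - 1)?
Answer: -4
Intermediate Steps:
J = √5 ≈ 2.2361
w(Z, t) = (-1 + Z)*(t + √5) (w(Z, t) = (Z - 1)*(t + √5) = (-1 + Z)*(t + √5))
B = 0 (B = -0*(-1*(-2) - √5 - 1*(-2) - √5) = -0*(2 - √5 + 2 - √5) = -0*(4 - 2*√5) = -½*0 = 0)
Y(-4, 3) + (-1*(-40))*B = -4 - 1*(-40)*0 = -4 + 40*0 = -4 + 0 = -4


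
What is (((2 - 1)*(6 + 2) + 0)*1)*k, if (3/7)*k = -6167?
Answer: -345352/3 ≈ -1.1512e+5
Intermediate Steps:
k = -43169/3 (k = (7/3)*(-6167) = -43169/3 ≈ -14390.)
(((2 - 1)*(6 + 2) + 0)*1)*k = (((2 - 1)*(6 + 2) + 0)*1)*(-43169/3) = ((1*8 + 0)*1)*(-43169/3) = ((8 + 0)*1)*(-43169/3) = (8*1)*(-43169/3) = 8*(-43169/3) = -345352/3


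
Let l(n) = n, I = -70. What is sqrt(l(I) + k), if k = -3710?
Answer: 6*I*sqrt(105) ≈ 61.482*I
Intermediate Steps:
sqrt(l(I) + k) = sqrt(-70 - 3710) = sqrt(-3780) = 6*I*sqrt(105)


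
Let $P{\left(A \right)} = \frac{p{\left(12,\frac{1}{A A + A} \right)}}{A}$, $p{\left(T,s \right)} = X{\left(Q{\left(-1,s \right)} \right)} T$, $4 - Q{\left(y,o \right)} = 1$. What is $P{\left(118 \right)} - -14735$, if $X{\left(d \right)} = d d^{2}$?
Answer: $\frac{869527}{59} \approx 14738.0$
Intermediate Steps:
$Q{\left(y,o \right)} = 3$ ($Q{\left(y,o \right)} = 4 - 1 = 3$)
$X{\left(d \right)} = d^{3}$
$p{\left(T,s \right)} = 27 T$ ($p{\left(T,s \right)} = 3^{3} T = 27 T$)
$P{\left(A \right)} = \frac{324}{A}$ ($P{\left(A \right)} = \frac{27 \cdot 12}{A} = \frac{324}{A}$)
$P{\left(118 \right)} - -14735 = \frac{324}{118} - -14735 = 324 \cdot \frac{1}{118} + 14735 = \frac{162}{59} + 14735 = \frac{869527}{59}$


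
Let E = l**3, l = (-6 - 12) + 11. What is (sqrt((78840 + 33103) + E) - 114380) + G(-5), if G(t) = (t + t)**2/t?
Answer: -114400 + 60*sqrt(31) ≈ -1.1407e+5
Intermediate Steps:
l = -7 (l = -18 + 11 = -7)
E = -343 (E = (-7)**3 = -343)
G(t) = 4*t (G(t) = (2*t)**2/t = (4*t**2)/t = 4*t)
(sqrt((78840 + 33103) + E) - 114380) + G(-5) = (sqrt((78840 + 33103) - 343) - 114380) + 4*(-5) = (sqrt(111943 - 343) - 114380) - 20 = (sqrt(111600) - 114380) - 20 = (60*sqrt(31) - 114380) - 20 = (-114380 + 60*sqrt(31)) - 20 = -114400 + 60*sqrt(31)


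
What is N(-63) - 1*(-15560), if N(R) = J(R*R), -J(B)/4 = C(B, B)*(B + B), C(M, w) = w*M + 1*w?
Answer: -500314025800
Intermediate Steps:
C(M, w) = w + M*w (C(M, w) = M*w + w = w + M*w)
J(B) = -8*B**2*(1 + B) (J(B) = -4*B*(1 + B)*(B + B) = -4*B*(1 + B)*2*B = -8*B**2*(1 + B))
N(R) = 8*R**4*(-1 - R**2) (N(R) = 8*(R*R)**2*(-1 - R*R) = 8*(R**2)**2*(-1 - R**2) = 8*R**4*(-1 - R**2))
N(-63) - 1*(-15560) = 8*(-63)**4*(-1 - 1*(-63)**2) - 1*(-15560) = 8*15752961*(-1 - 1*3969) + 15560 = 8*15752961*(-1 - 3969) + 15560 = 8*15752961*(-3970) + 15560 = -500314041360 + 15560 = -500314025800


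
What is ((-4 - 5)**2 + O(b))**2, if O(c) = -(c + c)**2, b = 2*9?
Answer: 1476225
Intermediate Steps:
b = 18
O(c) = -4*c**2 (O(c) = -(2*c)**2 = -4*c**2)
((-4 - 5)**2 + O(b))**2 = ((-4 - 5)**2 - 4*18**2)**2 = ((-9)**2 - 4*324)**2 = (81 - 1296)**2 = (-1215)**2 = 1476225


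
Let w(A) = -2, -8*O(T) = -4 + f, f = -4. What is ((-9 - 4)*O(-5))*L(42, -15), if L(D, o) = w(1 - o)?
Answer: 26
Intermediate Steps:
O(T) = 1 (O(T) = -(-4 - 4)/8 = -⅛*(-8) = 1)
L(D, o) = -2
((-9 - 4)*O(-5))*L(42, -15) = ((-9 - 4)*1)*(-2) = -13*1*(-2) = -13*(-2) = 26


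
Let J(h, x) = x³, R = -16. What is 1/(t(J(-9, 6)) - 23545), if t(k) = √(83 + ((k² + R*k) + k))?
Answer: -23545/554323526 - √43499/554323526 ≈ -4.2851e-5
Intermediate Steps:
t(k) = √(83 + k² - 15*k) (t(k) = √(83 + ((k² - 16*k) + k)) = √(83 + (k² - 15*k)) = √(83 + k² - 15*k))
1/(t(J(-9, 6)) - 23545) = 1/(√(83 + (6³)² - 15*6³) - 23545) = 1/(√(83 + 216² - 15*216) - 23545) = 1/(√(83 + 46656 - 3240) - 23545) = 1/(√43499 - 23545) = 1/(-23545 + √43499)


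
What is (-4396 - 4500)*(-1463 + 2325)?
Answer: -7668352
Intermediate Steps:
(-4396 - 4500)*(-1463 + 2325) = -8896*862 = -7668352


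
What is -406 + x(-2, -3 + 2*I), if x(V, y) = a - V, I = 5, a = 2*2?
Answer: -400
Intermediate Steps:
a = 4
x(V, y) = 4 - V
-406 + x(-2, -3 + 2*I) = -406 + (4 - 1*(-2)) = -406 + (4 + 2) = -406 + 6 = -400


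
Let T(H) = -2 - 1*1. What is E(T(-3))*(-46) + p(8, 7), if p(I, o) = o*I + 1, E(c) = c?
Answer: 195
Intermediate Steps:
T(H) = -3 (T(H) = -2 - 1 = -3)
p(I, o) = 1 + I*o (p(I, o) = I*o + 1 = 1 + I*o)
E(T(-3))*(-46) + p(8, 7) = -3*(-46) + (1 + 8*7) = 138 + (1 + 56) = 138 + 57 = 195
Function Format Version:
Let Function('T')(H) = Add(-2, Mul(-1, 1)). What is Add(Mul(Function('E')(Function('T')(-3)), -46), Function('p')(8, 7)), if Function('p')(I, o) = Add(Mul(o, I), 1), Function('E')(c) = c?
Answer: 195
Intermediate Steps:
Function('T')(H) = -3 (Function('T')(H) = Add(-2, -1) = -3)
Function('p')(I, o) = Add(1, Mul(I, o)) (Function('p')(I, o) = Add(Mul(I, o), 1) = Add(1, Mul(I, o)))
Add(Mul(Function('E')(Function('T')(-3)), -46), Function('p')(8, 7)) = Add(Mul(-3, -46), Add(1, Mul(8, 7))) = Add(138, Add(1, 56)) = Add(138, 57) = 195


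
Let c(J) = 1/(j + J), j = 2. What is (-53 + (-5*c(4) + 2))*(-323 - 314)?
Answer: 198107/6 ≈ 33018.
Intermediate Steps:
c(J) = 1/(2 + J)
(-53 + (-5*c(4) + 2))*(-323 - 314) = (-53 + (-5/(2 + 4) + 2))*(-323 - 314) = (-53 + (-5/6 + 2))*(-637) = (-53 + (-5*⅙ + 2))*(-637) = (-53 + (-⅚ + 2))*(-637) = (-53 + 7/6)*(-637) = -311/6*(-637) = 198107/6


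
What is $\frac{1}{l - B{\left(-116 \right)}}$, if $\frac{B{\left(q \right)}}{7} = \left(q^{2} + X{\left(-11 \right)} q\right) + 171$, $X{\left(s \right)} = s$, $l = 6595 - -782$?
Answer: $- \frac{1}{96944} \approx -1.0315 \cdot 10^{-5}$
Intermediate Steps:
$l = 7377$ ($l = 6595 + 782 = 7377$)
$B{\left(q \right)} = 1197 - 77 q + 7 q^{2}$ ($B{\left(q \right)} = 7 \left(\left(q^{2} - 11 q\right) + 171\right) = 7 \left(171 + q^{2} - 11 q\right) = 1197 - 77 q + 7 q^{2}$)
$\frac{1}{l - B{\left(-116 \right)}} = \frac{1}{7377 - \left(1197 - -8932 + 7 \left(-116\right)^{2}\right)} = \frac{1}{7377 - \left(1197 + 8932 + 7 \cdot 13456\right)} = \frac{1}{7377 - \left(1197 + 8932 + 94192\right)} = \frac{1}{7377 - 104321} = \frac{1}{-96944} = - \frac{1}{96944}$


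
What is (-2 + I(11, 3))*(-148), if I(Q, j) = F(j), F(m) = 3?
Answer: -148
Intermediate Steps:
I(Q, j) = 3
(-2 + I(11, 3))*(-148) = (-2 + 3)*(-148) = 1*(-148) = -148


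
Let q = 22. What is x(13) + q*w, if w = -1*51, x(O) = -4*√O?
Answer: -1122 - 4*√13 ≈ -1136.4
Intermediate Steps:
w = -51
x(13) + q*w = -4*√13 + 22*(-51) = -4*√13 - 1122 = -1122 - 4*√13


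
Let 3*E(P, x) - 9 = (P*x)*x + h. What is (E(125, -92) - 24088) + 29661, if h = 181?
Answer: 358303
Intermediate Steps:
E(P, x) = 190/3 + P*x²/3 (E(P, x) = 3 + ((P*x)*x + 181)/3 = 3 + (P*x² + 181)/3 = 3 + (181 + P*x²)/3 = 3 + (181/3 + P*x²/3) = 190/3 + P*x²/3)
(E(125, -92) - 24088) + 29661 = ((190/3 + (⅓)*125*(-92)²) - 24088) + 29661 = ((190/3 + (⅓)*125*8464) - 24088) + 29661 = ((190/3 + 1058000/3) - 24088) + 29661 = (352730 - 24088) + 29661 = 328642 + 29661 = 358303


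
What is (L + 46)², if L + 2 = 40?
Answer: 7056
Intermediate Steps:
L = 38 (L = -2 + 40 = 38)
(L + 46)² = (38 + 46)² = 84² = 7056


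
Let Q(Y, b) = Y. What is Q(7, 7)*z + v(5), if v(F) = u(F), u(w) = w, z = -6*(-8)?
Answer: 341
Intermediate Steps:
z = 48
v(F) = F
Q(7, 7)*z + v(5) = 7*48 + 5 = 336 + 5 = 341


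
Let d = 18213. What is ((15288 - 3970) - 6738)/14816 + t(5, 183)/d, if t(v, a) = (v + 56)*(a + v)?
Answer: 63331357/67460952 ≈ 0.93879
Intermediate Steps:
t(v, a) = (56 + v)*(a + v)
((15288 - 3970) - 6738)/14816 + t(5, 183)/d = ((15288 - 3970) - 6738)/14816 + (5² + 56*183 + 56*5 + 183*5)/18213 = (11318 - 6738)*(1/14816) + (25 + 10248 + 280 + 915)*(1/18213) = 4580*(1/14816) + 11468*(1/18213) = 1145/3704 + 11468/18213 = 63331357/67460952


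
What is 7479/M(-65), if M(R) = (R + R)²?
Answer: 7479/16900 ≈ 0.44254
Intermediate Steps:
M(R) = 4*R² (M(R) = (2*R)² = 4*R²)
7479/M(-65) = 7479/((4*(-65)²)) = 7479/((4*4225)) = 7479/16900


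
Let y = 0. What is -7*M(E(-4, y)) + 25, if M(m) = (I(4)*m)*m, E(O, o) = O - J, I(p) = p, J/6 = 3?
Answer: -13527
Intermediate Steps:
J = 18 (J = 6*3 = 18)
E(O, o) = -18 + O (E(O, o) = O - 1*18 = O - 18 = -18 + O)
M(m) = 4*m**2 (M(m) = (4*m)*m = 4*m**2)
-7*M(E(-4, y)) + 25 = -28*(-18 - 4)**2 + 25 = -28*(-22)**2 + 25 = -28*484 + 25 = -7*1936 + 25 = -13552 + 25 = -13527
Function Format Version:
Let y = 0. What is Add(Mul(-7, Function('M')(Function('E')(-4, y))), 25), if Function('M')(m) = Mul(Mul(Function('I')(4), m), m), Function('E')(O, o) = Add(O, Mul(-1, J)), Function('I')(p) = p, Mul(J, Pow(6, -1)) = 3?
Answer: -13527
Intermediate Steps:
J = 18 (J = Mul(6, 3) = 18)
Function('E')(O, o) = Add(-18, O) (Function('E')(O, o) = Add(O, Mul(-1, 18)) = Add(O, -18) = Add(-18, O))
Function('M')(m) = Mul(4, Pow(m, 2)) (Function('M')(m) = Mul(Mul(4, m), m) = Mul(4, Pow(m, 2)))
Add(Mul(-7, Function('M')(Function('E')(-4, y))), 25) = Add(Mul(-7, Mul(4, Pow(Add(-18, -4), 2))), 25) = Add(Mul(-7, Mul(4, Pow(-22, 2))), 25) = Add(Mul(-7, Mul(4, 484)), 25) = Add(Mul(-7, 1936), 25) = Add(-13552, 25) = -13527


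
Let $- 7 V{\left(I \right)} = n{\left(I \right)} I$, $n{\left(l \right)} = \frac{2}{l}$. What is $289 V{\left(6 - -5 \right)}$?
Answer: $- \frac{578}{7} \approx -82.571$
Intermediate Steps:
$V{\left(I \right)} = - \frac{2}{7}$ ($V{\left(I \right)} = - \frac{\frac{2}{I} I}{7} = \left(- \frac{1}{7}\right) 2 = - \frac{2}{7}$)
$289 V{\left(6 - -5 \right)} = 289 \left(- \frac{2}{7}\right) = - \frac{578}{7}$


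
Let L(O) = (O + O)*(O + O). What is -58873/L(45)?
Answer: -58873/8100 ≈ -7.2683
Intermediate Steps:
L(O) = 4*O² (L(O) = (2*O)*(2*O) = 4*O²)
-58873/L(45) = -58873/(4*45²) = -58873/(4*2025) = -58873/8100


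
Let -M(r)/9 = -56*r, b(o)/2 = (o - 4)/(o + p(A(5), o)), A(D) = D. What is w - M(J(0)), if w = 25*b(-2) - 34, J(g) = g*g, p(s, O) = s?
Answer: -134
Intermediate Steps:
J(g) = g**2
b(o) = 2*(-4 + o)/(5 + o) (b(o) = 2*((o - 4)/(o + 5)) = 2*((-4 + o)/(5 + o)) = 2*(-4 + o)/(5 + o))
M(r) = 504*r (M(r) = -(-504)*r = 504*r)
w = -134 (w = 25*(2*(-4 - 2)/(5 - 2)) - 34 = 25*(2*(-6)/3) - 34 = 25*(2*(1/3)*(-6)) - 34 = 25*(-4) - 34 = -100 - 34 = -134)
w - M(J(0)) = -134 - 504*0**2 = -134 - 504*0 = -134 - 1*0 = -134 + 0 = -134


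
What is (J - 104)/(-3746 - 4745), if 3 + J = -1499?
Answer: 1606/8491 ≈ 0.18914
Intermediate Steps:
J = -1502 (J = -3 - 1499 = -1502)
(J - 104)/(-3746 - 4745) = (-1502 - 104)/(-3746 - 4745) = -1606/(-8491) = -1606*(-1/8491) = 1606/8491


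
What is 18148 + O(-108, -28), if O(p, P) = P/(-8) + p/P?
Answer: 254175/14 ≈ 18155.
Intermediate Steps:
O(p, P) = -P/8 + p/P (O(p, P) = P*(-1/8) + p/P = -P/8 + p/P)
18148 + O(-108, -28) = 18148 + (-1/8*(-28) - 108/(-28)) = 18148 + (7/2 - 108*(-1/28)) = 18148 + (7/2 + 27/7) = 18148 + 103/14 = 254175/14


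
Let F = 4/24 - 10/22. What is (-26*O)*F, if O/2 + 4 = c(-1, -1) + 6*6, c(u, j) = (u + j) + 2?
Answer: 15808/33 ≈ 479.03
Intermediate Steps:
c(u, j) = 2 + j + u (c(u, j) = (j + u) + 2 = 2 + j + u)
F = -19/66 (F = 4*(1/24) - 10*1/22 = 1/6 - 5/11 = -19/66 ≈ -0.28788)
O = 64 (O = -8 + 2*((2 - 1 - 1) + 6*6) = -8 + 2*(0 + 36) = -8 + 2*36 = -8 + 72 = 64)
(-26*O)*F = -26*64*(-19/66) = -1664*(-19/66) = 15808/33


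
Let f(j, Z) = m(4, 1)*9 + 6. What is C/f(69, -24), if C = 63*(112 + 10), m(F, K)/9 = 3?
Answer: 2562/83 ≈ 30.867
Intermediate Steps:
m(F, K) = 27 (m(F, K) = 9*3 = 27)
C = 7686 (C = 63*122 = 7686)
f(j, Z) = 249 (f(j, Z) = 27*9 + 6 = 243 + 6 = 249)
C/f(69, -24) = 7686/249 = 7686*(1/249) = 2562/83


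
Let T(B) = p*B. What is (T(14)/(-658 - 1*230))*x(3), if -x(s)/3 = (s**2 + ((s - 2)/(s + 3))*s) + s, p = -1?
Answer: -175/296 ≈ -0.59122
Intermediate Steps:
T(B) = -B
x(s) = -3*s - 3*s**2 - 3*s*(-2 + s)/(3 + s) (x(s) = -3*((s**2 + ((s - 2)/(s + 3))*s) + s) = -3*((s**2 + ((-2 + s)/(3 + s))*s) + s) = -3*((s**2 + s*(-2 + s)/(3 + s)) + s) = -3*(s + s**2 + s*(-2 + s)/(3 + s)) = -3*s - 3*s**2 - 3*s*(-2 + s)/(3 + s))
(T(14)/(-658 - 1*230))*x(3) = ((-1*14)/(-658 - 1*230))*(-3*3*(1 + 3**2 + 5*3)/(3 + 3)) = (-14/(-658 - 230))*(-3*3*(1 + 9 + 15)/6) = (-14/(-888))*(-3*3*1/6*25) = -14*(-1/888)*(-75/2) = (7/444)*(-75/2) = -175/296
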